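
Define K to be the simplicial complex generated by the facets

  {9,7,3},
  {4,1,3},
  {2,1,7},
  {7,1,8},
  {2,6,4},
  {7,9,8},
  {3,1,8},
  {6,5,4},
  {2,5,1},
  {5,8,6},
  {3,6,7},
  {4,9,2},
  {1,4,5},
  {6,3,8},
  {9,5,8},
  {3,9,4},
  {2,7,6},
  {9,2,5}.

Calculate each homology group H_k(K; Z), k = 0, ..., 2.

H_0 = Z,  H_1 = Z ⊕ Z_2,  H_2 = 0.

Order the vertices as 1 < 2 < 3 < 4 < 5 < 6 < 7 < 8 < 9. Listing each simplex with vertices in this order, K has dimension 2 with simplices:

  0-simplices (9): [1], [2], [3], [4], [5], [6], [7], [8], [9]
  1-simplices (27): (27 of them)
  2-simplices (18): [1,2,5], [1,2,7], [1,3,4], [1,3,8], [1,4,5], [1,7,8], [2,4,6], [2,4,9], [2,5,9], [2,6,7], [3,4,9], [3,6,7], [3,6,8], [3,7,9], [4,5,6], [5,6,8], [5,8,9], [7,8,9]

Hence C_0 ≅ Z^9, C_1 ≅ Z^27, C_2 ≅ Z^18.

Boundary ∂_1: C_1 → C_0 is given by ∂[p,q] = [q] − [p].
The resulting 9×27 matrix has rank 8, and its Smith normal form has invariant factors (1,1,1,1,1,1,1,1).

The boundary map ∂_2: C_2 → C_1 sends each 2-simplex [p,q,r] to [q,r] − [p,r] + [p,q]. For instance
  ∂[3,7,9] = [7,9] − [3,9] + [3,7],
  ∂[1,2,5] = [2,5] − [1,5] + [1,2].
The resulting 27×18 matrix has rank 18, and its Smith normal form has invariant factors (1,1,1,1,1,1,1,1,1,1,1,1,1,1,1,1,1,2).

Now H_k = ker ∂_k / im ∂_{k+1}, so:

  H_0: rank C_0 − rank ∂_1 = 9 − 8 = 1, and the invariant factors of ∂_1 are all 1, so H_0 = Z.
  H_1: rank ker ∂_1 − rank ∂_2 = (27 − 8) − 18 = 1, and ∂_2 has invariant factor 2 > 1, so H_1 = Z ⊕ Z_2.
  H_2: rank ker ∂_2 − rank ∂_3 = (18 − 18) − 0 = 0, and there is no ∂_3, so H_2 = 0.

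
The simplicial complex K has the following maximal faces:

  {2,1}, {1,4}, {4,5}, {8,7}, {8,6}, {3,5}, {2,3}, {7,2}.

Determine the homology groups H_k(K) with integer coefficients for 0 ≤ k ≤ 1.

Fix the vertex order 1 < 2 < 3 < 4 < 5 < 6 < 7 < 8 and write every simplex with vertices in increasing order. Then dim K = 1 and the simplices of K are:

  0-simplices (8): [1], [2], [3], [4], [5], [6], [7], [8]
  1-simplices (8): [1,2], [1,4], [2,3], [2,7], [3,5], [4,5], [6,8], [7,8]

Hence C_0 ≅ Z^8, C_1 ≅ Z^8.

∂_1: C_1 → C_0 maps an edge to its endpoints' difference, ∂[p,q] = q − p. For instance
  ∂[4,5] = [5] − [4].
The resulting 8×8 matrix has rank 7, and its Smith normal form has invariant factors (1,1,1,1,1,1,1).

Reading off H_k = ker ∂_k / im ∂_{k+1}:

  H_0: rank C_0 − rank ∂_1 = 8 − 7 = 1, and the invariant factors of ∂_1 are all 1, so H_0 = Z.
  H_1: rank ker ∂_1 − rank ∂_2 = (8 − 7) − 0 = 1, and there is no ∂_2, so H_1 = Z.

As a check, the Euler characteristic is 8 − 8 = 0, which agrees with 1 − 1 = 0.

H_0 ≅ Z,  H_1 ≅ Z.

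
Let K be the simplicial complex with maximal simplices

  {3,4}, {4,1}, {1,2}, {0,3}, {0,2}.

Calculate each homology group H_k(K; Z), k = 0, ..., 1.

Order the vertices as 0 < 1 < 2 < 3 < 4. Listing each simplex with vertices in this order, K has dimension 1 with simplices:

  0-simplices (5): [0], [1], [2], [3], [4]
  1-simplices (5): [0,2], [0,3], [1,2], [1,4], [3,4]

giving chain groups C_0 ≅ Z^5, C_1 ≅ Z^5.

Boundary ∂_1: C_1 → C_0 sends each edge [p,q] (with p < q) to q − p.
As a 5×5 matrix over Z this has rank 4, with invariant factors (1,1,1,1).

Computing H_k = (kernel of ∂_k) / (image of ∂_{k+1}):

  H_0: rank C_0 − rank ∂_1 = 5 − 4 = 1, and the invariant factors of ∂_1 are all 1, so H_0 ≅ Z.
  H_1: rank ker ∂_1 − rank ∂_2 = (5 − 4) − 0 = 1, and there is no ∂_2, so H_1 ≅ Z.

As a check, the Euler characteristic is 5 − 5 = 0, which agrees with 1 − 1 = 0.

H_0 ≅ Z,  H_1 ≅ Z.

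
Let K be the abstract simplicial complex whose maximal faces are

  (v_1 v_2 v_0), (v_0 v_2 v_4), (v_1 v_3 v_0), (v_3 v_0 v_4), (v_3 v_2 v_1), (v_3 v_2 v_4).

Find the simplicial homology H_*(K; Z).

H_0 ≅ Z,  H_1 = 0,  H_2 ≅ Z.

K has 5 vertices, 9 edges, 6 triangles.
rank ∂_0 = 0, rank ∂_1 = 4 ⇒ b_0 = 5 − 0 − 4 = 1; all invariant factors of ∂_1 are 1 so no torsion. So H_0 ≅ Z.
rank ∂_1 = 4, rank ∂_2 = 5 ⇒ b_1 = 9 − 4 − 5 = 0; all invariant factors of ∂_2 are 1 so no torsion. So H_1 ≅ 0.
rank ∂_2 = 5, rank ∂_3 = 0 ⇒ b_2 = 6 − 5 − 0 = 1. So H_2 ≅ Z.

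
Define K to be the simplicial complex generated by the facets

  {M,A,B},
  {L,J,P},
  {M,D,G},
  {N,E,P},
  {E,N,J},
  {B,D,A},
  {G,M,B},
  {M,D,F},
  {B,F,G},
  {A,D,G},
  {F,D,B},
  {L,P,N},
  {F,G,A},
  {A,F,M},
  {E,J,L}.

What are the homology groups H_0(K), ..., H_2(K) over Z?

H_0 = Z^2,  H_1 = Z ⊕ Z/2,  H_2 = 0.

K has 11 vertices, 25 edges, 15 triangles.
rank ∂_0 = 0, rank ∂_1 = 9 ⇒ b_0 = 11 − 0 − 9 = 2; all invariant factors of ∂_1 are 1 so no torsion. So H_0 ≅ Z^2.
rank ∂_1 = 9, rank ∂_2 = 15 ⇒ b_1 = 25 − 9 − 15 = 1; ∂_2 has invariant factor(s) [2] giving torsion. So H_1 ≅ Z ⊕ Z/2.
rank ∂_2 = 15, rank ∂_3 = 0 ⇒ b_2 = 15 − 15 − 0 = 0. So H_2 ≅ 0.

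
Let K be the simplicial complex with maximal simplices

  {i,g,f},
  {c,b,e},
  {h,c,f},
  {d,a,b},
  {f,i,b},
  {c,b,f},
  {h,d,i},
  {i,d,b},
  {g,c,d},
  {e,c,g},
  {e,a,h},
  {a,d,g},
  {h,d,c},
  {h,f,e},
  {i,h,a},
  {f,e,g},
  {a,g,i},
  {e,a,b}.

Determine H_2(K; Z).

H_2 = 0.

We work with the vertex ordering a < b < c < d < e < f < g < h < i. The simplices of K, each written with vertices in increasing order, are:

  0-simplices (9): a, b, c, d, e, f, g, h, i
  1-simplices (27): ab, ad, ae, ag, ah, ai, bc, bd, be, bf, bi, cd, ce, cf, cg, ch, dg, dh, di, ef, eg, eh, fg, fh, fi, gi, hi
  2-simplices (18): abd, abe, adg, aeh, agi, ahi, bce, bcf, bdi, bfi, cdg, cdh, ceg, cfh, dhi, efg, efh, fgi

giving chain groups C_0 ≅ Z^9, C_1 ≅ Z^27, C_2 ≅ Z^18.

Boundary ∂_1: C_1 → C_0 sends each edge [p,q] (with p < q) to q − p. For instance
  ∂ah = h − a.
The 9×27 boundary matrix has rank 8 and Smith normal form diag(1,1,1,1,1,1,1,1).

∂_2: C_2 → C_1 maps a triangle to the signed sum of its edges. For instance
  ∂bfi = fi − bi + bf,
  ∂efh = fh − eh + ef.
This gives a 27×18 integer matrix of rank 18; reducing to Smith normal form yields diagonal entries (1,1,1,1,1,1,1,1,1,1,1,1,1,1,1,1,1,2).

Reading off H_k = ker ∂_k / im ∂_{k+1}:

  H_2: rank ker ∂_2 − rank ∂_3 = (18 − 18) − 0 = 0, and there is no ∂_3, so H_2 = 0.

(K is a triangulation of the Klein bottle.)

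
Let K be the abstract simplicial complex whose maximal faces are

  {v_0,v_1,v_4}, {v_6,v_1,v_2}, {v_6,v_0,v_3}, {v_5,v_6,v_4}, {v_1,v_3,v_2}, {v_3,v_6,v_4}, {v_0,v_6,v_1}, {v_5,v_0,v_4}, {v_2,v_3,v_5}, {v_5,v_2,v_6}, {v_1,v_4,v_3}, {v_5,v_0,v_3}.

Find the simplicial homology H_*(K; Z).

Order the vertices as v_0 < v_1 < v_2 < v_3 < v_4 < v_5 < v_6. Listing each simplex with vertices in this order, K has dimension 2 with simplices:

  0-simplices (7): [v_0], [v_1], [v_2], [v_3], [v_4], [v_5], [v_6]
  1-simplices (18): (18 of them)
  2-simplices (12): (12 of them)

giving chain groups C_0 ≅ Z^7, C_1 ≅ Z^18, C_2 ≅ Z^12.

∂_1: C_1 → C_0 is given by ∂[p,q] = [q] − [p].
The resulting 7×18 matrix has rank 6, and its Smith normal form has invariant factors (1,1,1,1,1,1).

Boundary ∂_2: C_2 → C_1 maps a triangle to the signed sum of its edges. For instance
  ∂[v_2,v_3,v_5] = [v_3,v_5] − [v_2,v_5] + [v_2,v_3],
  ∂[v_0,v_1,v_6] = [v_1,v_6] − [v_0,v_6] + [v_0,v_1].
This gives a 18×12 integer matrix of rank 12; reducing to Smith normal form yields diagonal entries (1,1,1,1,1,1,1,1,1,1,1,2).

Reading off H_k = ker ∂_k / im ∂_{k+1}:

  H_0: rank C_0 − rank ∂_1 = 7 − 6 = 1, and the invariant factors of ∂_1 are all 1, so H_0 = Z.
  H_1: rank ker ∂_1 − rank ∂_2 = (18 − 6) − 12 = 0, and ∂_2 has invariant factor 2 > 1, so H_1 = Z/2.
  H_2: rank ker ∂_2 − rank ∂_3 = (12 − 12) − 0 = 0, and there is no ∂_3, so H_2 = 0.

As a check, the Euler characteristic is 7 − 18 + 12 = 1, which agrees with 1 − 0 + 0 = 1.
(K is a triangulation of the real projective plane RP^2.)

H_0 ≅ Z,  H_1 ≅ Z/2,  H_2 = 0.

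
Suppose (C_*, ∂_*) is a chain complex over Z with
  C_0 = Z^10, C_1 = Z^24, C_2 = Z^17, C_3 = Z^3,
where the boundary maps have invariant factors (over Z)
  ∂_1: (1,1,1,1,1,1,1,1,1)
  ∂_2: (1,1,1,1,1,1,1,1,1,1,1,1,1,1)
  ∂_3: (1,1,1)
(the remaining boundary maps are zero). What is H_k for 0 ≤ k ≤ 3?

H_0: b_0 = 10 − 0 − 9 = 1; torsion from ∂_1 factors > 1: none. So H_0 ≅ Z.
H_1: b_1 = 24 − 9 − 14 = 1; torsion from ∂_2 factors > 1: none. So H_1 ≅ Z.
H_2: b_2 = 17 − 14 − 3 = 0; torsion from ∂_3 factors > 1: none. So H_2 ≅ 0.
H_3: b_3 = 3 − 3 − 0 = 0; torsion from ∂_4 factors > 1: none. So H_3 ≅ 0.

H_0 ≅ Z,  H_1 ≅ Z,  H_2 = 0,  H_3 = 0.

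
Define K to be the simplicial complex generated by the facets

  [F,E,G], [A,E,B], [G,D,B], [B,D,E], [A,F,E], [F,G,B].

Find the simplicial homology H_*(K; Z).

H_0 ≅ Z,  H_1 ≅ Z,  H_2 = 0.

We work with the vertex ordering A < B < D < E < F < G. The simplices of K, each written with vertices in increasing order, are:

  0-simplices (6): A, B, D, E, F, G
  1-simplices (12): AB, AE, AF, BD, BE, BF, BG, DE, DG, EF, EG, FG
  2-simplices (6): ABE, AEF, BDE, BDG, BFG, EFG

giving chain groups C_0 ≅ Z^6, C_1 ≅ Z^12, C_2 ≅ Z^6.

Boundary ∂_1: C_1 → C_0 maps an edge to its endpoints' difference, ∂[p,q] = q − p.
The 6×12 boundary matrix has rank 5 and Smith normal form diag(1,1,1,1,1).

Boundary ∂_2: C_2 → C_1 acts by ∂[p,q,r] = [q,r] − [p,r] + [p,q]. For instance
  ∂BDE = DE − BE + BD,
  ∂BDG = DG − BG + BD.
The resulting 12×6 matrix has rank 6, and its Smith normal form has invariant factors (1,1,1,1,1,1).

Reading off H_k = ker ∂_k / im ∂_{k+1}:

  H_0: rank C_0 − rank ∂_1 = 6 − 5 = 1, and the invariant factors of ∂_1 are all 1, so H_0 = Z.
  H_1: rank ker ∂_1 − rank ∂_2 = (12 − 5) − 6 = 1, and the invariant factors of ∂_2 are all 1, so H_1 = Z.
  H_2: rank ker ∂_2 − rank ∂_3 = (6 − 6) − 0 = 0, and there is no ∂_3, so H_2 = 0.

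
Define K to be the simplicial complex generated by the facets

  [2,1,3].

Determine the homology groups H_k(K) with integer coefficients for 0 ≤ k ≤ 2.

H_0 = Z,  H_1 = 0,  H_2 = 0.

Take the total order 1 < 2 < 3 on the vertex set. Then K (dimension 2) consists of the simplices:

  0-simplices (3): [1], [2], [3]
  1-simplices (3): [1,2], [1,3], [2,3]
  2-simplices (1): [1,2,3]

Hence C_0 ≅ Z^3, C_1 ≅ Z^3, C_2 ≅ Z^1.

The boundary map ∂_1: C_1 → C_0 sends each edge [p,q] (with p < q) to q − p. For instance
  ∂[1,3] = [3] − [1].
This gives a 3×3 integer matrix of rank 2; reducing to Smith normal form yields diagonal entries (1,1).

The boundary map ∂_2: C_2 → C_1 sends each 2-simplex [p,q,r] to [q,r] − [p,r] + [p,q]. For instance
  ∂[1,2,3] = [2,3] − [1,3] + [1,2].
The resulting 3×1 matrix has rank 1, and its Smith normal form has invariant factors (1).

Computing H_k = (kernel of ∂_k) / (image of ∂_{k+1}):

  H_0: rank C_0 − rank ∂_1 = 3 − 2 = 1, and the invariant factors of ∂_1 are all 1, so H_0 ≅ Z.
  H_1: rank ker ∂_1 − rank ∂_2 = (3 − 2) − 1 = 0, and the invariant factors of ∂_2 are all 1, so H_1 ≅ 0.
  H_2: rank ker ∂_2 − rank ∂_3 = (1 − 1) − 0 = 0, and there is no ∂_3, so H_2 ≅ 0.

As a check, the Euler characteristic is 3 − 3 + 1 = 1, which agrees with 1 − 0 + 0 = 1.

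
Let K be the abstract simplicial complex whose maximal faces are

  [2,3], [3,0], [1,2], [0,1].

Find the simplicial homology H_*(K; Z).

Fix the vertex order 0 < 1 < 2 < 3 and write every simplex with vertices in increasing order. Then dim K = 1 and the simplices of K are:

  0-simplices (4): [0], [1], [2], [3]
  1-simplices (4): [0,1], [0,3], [1,2], [2,3]

giving chain groups C_0 ≅ Z^4, C_1 ≅ Z^4.

∂_1: C_1 → C_0 sends each edge [p,q] (with p < q) to q − p.
As a 4×4 matrix over Z this has rank 3, with invariant factors (1,1,1).

From H_k ≅ ker(∂_k) / im(∂_{k+1}) we obtain:

  H_0: rank C_0 − rank ∂_1 = 4 − 3 = 1, and the invariant factors of ∂_1 are all 1, so H_0 = Z.
  H_1: rank ker ∂_1 − rank ∂_2 = (4 − 3) − 0 = 1, and there is no ∂_2, so H_1 = Z.

As a check, the Euler characteristic is 4 − 4 = 0, which agrees with 1 − 1 = 0.

H_0 ≅ Z,  H_1 ≅ Z.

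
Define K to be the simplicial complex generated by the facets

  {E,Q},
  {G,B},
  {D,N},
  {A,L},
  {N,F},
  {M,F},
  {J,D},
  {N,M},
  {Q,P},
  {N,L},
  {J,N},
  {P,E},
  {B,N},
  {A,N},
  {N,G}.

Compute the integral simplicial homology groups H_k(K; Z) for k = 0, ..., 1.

H_0 = Z^2,  H_1 = Z^5.

Fix the vertex order A < B < D < E < F < G < J < L < M < N < P < Q and write every simplex with vertices in increasing order. Then dim K = 1 and the simplices of K are:

  0-simplices (12): A, B, D, E, F, G, J, L, M, N, P, Q
  1-simplices (15): AL, AN, BG, BN, DJ, DN, EP, EQ, FM, FN, GN, JN, LN, MN, PQ

giving chain groups C_0 ≅ Z^12, C_1 ≅ Z^15.

∂_1: C_1 → C_0 maps an edge to its endpoints' difference, ∂[p,q] = q − p. For instance
  ∂JN = N − J.
The 12×15 boundary matrix has rank 10 and Smith normal form diag(1,1,1,1,1,1,1,1,1,1).

Reading off H_k = ker ∂_k / im ∂_{k+1}:

  H_0: rank C_0 − rank ∂_1 = 12 − 10 = 2, and the invariant factors of ∂_1 are all 1, so H_0 ≅ Z^2.
  H_1: rank ker ∂_1 − rank ∂_2 = (15 − 10) − 0 = 5, and there is no ∂_2, so H_1 ≅ Z^5.

As a check, the Euler characteristic is 12 − 15 = -3, which agrees with 2 − 5 = -3.
(K is a triangulation of the disjoint union of a wedge of 4 circles and the circle S^1.)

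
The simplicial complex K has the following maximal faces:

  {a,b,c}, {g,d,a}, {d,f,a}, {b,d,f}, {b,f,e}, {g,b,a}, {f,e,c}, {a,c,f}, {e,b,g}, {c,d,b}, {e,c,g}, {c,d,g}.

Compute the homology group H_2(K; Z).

Fix the vertex order a < b < c < d < e < f < g and write every simplex with vertices in increasing order. Then dim K = 2 and the simplices of K are:

  0-simplices (7): a, b, c, d, e, f, g
  1-simplices (18): ab, ac, ad, af, ag, bc, bd, be, bf, bg, cd, ce, cf, cg, df, dg, ef, eg
  2-simplices (12): abc, abg, acf, adf, adg, bcd, bdf, bef, beg, cdg, cef, ceg

so the chain groups are C_0 ≅ Z^7, C_1 ≅ Z^18, C_2 ≅ Z^12.

∂_1: C_1 → C_0 maps an edge to its endpoints' difference, ∂[p,q] = q − p.
The resulting 7×18 matrix has rank 6, and its Smith normal form has invariant factors (1,1,1,1,1,1).

The boundary map ∂_2: C_2 → C_1 maps a triangle to the signed sum of its edges. For instance
  ∂cdg = dg − cg + cd,
  ∂abg = bg − ag + ab.
This gives a 18×12 integer matrix of rank 12; reducing to Smith normal form yields diagonal entries (1,1,1,1,1,1,1,1,1,1,1,2).

Computing H_k = (kernel of ∂_k) / (image of ∂_{k+1}):

  H_2: rank ker ∂_2 − rank ∂_3 = (12 − 12) − 0 = 0, and there is no ∂_3, so H_2 = 0.

H_2 ≅ 0.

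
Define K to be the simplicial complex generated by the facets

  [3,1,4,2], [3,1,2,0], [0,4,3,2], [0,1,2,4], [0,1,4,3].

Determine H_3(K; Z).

Fix the vertex order 0 < 1 < 2 < 3 < 4 and write every simplex with vertices in increasing order. Then dim K = 3 and the simplices of K are:

  0-simplices (5): [0], [1], [2], [3], [4]
  1-simplices (10): [0,1], [0,2], [0,3], [0,4], [1,2], [1,3], [1,4], [2,3], [2,4], [3,4]
  2-simplices (10): [0,1,2], [0,1,3], [0,1,4], [0,2,3], [0,2,4], [0,3,4], [1,2,3], [1,2,4], [1,3,4], [2,3,4]
  3-simplices (5): [0,1,2,3], [0,1,2,4], [0,1,3,4], [0,2,3,4], [1,2,3,4]

giving chain groups C_0 ≅ Z^5, C_1 ≅ Z^10, C_2 ≅ Z^10, C_3 ≅ Z^5.

The boundary map ∂_1: C_1 → C_0 sends each edge [p,q] (with p < q) to q − p.
As a 5×10 matrix over Z this has rank 4, with invariant factors (1,1,1,1).

The boundary map ∂_2: C_2 → C_1 sends each 2-simplex [p,q,r] to [q,r] − [p,r] + [p,q]. For instance
  ∂[0,2,3] = [2,3] − [0,3] + [0,2],
  ∂[0,1,2] = [1,2] − [0,2] + [0,1].
This gives a 10×10 integer matrix of rank 6; reducing to Smith normal form yields diagonal entries (1,1,1,1,1,1).

∂_3: C_3 → C_2 sends each 3-simplex σ to the alternating sum Σ_i (−1)^i (σ with its i-th vertex removed). For instance
  ∂[0,1,2,4] = [1,2,4] − [0,2,4] + [0,1,4] − [0,1,2],
  ∂[1,2,3,4] = [2,3,4] − [1,3,4] + [1,2,4] − [1,2,3].
The 10×5 boundary matrix has rank 4 and Smith normal form diag(1,1,1,1).

From H_k ≅ ker(∂_k) / im(∂_{k+1}) we obtain:

  H_3: rank ker ∂_3 − rank ∂_4 = (5 − 4) − 0 = 1, and there is no ∂_4, so H_3 ≅ Z.

H_3 ≅ Z.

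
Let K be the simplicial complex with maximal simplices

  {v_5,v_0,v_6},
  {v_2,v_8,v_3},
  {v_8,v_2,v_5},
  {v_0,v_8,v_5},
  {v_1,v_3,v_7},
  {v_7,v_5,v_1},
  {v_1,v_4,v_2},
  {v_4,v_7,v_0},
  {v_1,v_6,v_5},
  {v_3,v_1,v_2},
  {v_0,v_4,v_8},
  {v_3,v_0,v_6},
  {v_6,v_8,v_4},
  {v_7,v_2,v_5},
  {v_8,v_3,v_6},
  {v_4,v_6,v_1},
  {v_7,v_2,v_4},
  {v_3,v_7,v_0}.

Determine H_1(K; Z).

H_1 ≅ Z ⊕ Z_2.

Take the total order v_0 < v_1 < v_2 < v_3 < v_4 < v_5 < v_6 < v_7 < v_8 on the vertex set. Then K (dimension 2) consists of the simplices:

  0-simplices (9): [v_0], [v_1], [v_2], [v_3], [v_4], [v_5], [v_6], [v_7], [v_8]
  1-simplices (27): (27 of them)
  2-simplices (18): (18 of them)

Hence C_0 ≅ Z^9, C_1 ≅ Z^27, C_2 ≅ Z^18.

The boundary map ∂_1: C_1 → C_0 sends each edge [p,q] (with p < q) to q − p. For instance
  ∂[v_6,v_8] = [v_8] − [v_6].
As a 9×27 matrix over Z this has rank 8, with invariant factors (1,1,1,1,1,1,1,1).

Boundary ∂_2: C_2 → C_1 sends each 2-simplex [p,q,r] to [q,r] − [p,r] + [p,q]. For instance
  ∂[v_0,v_3,v_6] = [v_3,v_6] − [v_0,v_6] + [v_0,v_3],
  ∂[v_0,v_3,v_7] = [v_3,v_7] − [v_0,v_7] + [v_0,v_3].
This gives a 27×18 integer matrix of rank 18; reducing to Smith normal form yields diagonal entries (1,1,1,1,1,1,1,1,1,1,1,1,1,1,1,1,1,2).

Computing H_k = (kernel of ∂_k) / (image of ∂_{k+1}):

  H_1: rank ker ∂_1 − rank ∂_2 = (27 − 8) − 18 = 1, and ∂_2 has invariant factor 2 > 1, so H_1 = Z ⊕ Z_2.

(K is a triangulation of the Klein bottle.)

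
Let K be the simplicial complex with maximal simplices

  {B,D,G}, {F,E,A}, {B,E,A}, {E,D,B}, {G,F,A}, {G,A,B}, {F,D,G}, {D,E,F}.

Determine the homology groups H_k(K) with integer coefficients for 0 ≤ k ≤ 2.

H_0 = Z,  H_1 = 0,  H_2 = Z.

Take the total order A < B < D < E < F < G on the vertex set. Then K (dimension 2) consists of the simplices:

  0-simplices (6): A, B, D, E, F, G
  1-simplices (12): AB, AE, AF, AG, BD, BE, BG, DE, DF, DG, EF, FG
  2-simplices (8): ABE, ABG, AEF, AFG, BDE, BDG, DEF, DFG

giving chain groups C_0 ≅ Z^6, C_1 ≅ Z^12, C_2 ≅ Z^8.

Boundary ∂_1: C_1 → C_0 sends each edge [p,q] (with p < q) to q − p. For instance
  ∂BG = G − B.
As a 6×12 matrix over Z this has rank 5, with invariant factors (1,1,1,1,1).

The boundary map ∂_2: C_2 → C_1 acts by ∂[p,q,r] = [q,r] − [p,r] + [p,q]. For instance
  ∂DEF = EF − DF + DE,
  ∂BDG = DG − BG + BD.
This gives a 12×8 integer matrix of rank 7; reducing to Smith normal form yields diagonal entries (1,1,1,1,1,1,1).

Now H_k = ker ∂_k / im ∂_{k+1}, so:

  H_0: rank C_0 − rank ∂_1 = 6 − 5 = 1, and the invariant factors of ∂_1 are all 1, so H_0 = Z.
  H_1: rank ker ∂_1 − rank ∂_2 = (12 − 5) − 7 = 0, and the invariant factors of ∂_2 are all 1, so H_1 = 0.
  H_2: rank ker ∂_2 − rank ∂_3 = (8 − 7) − 0 = 1, and there is no ∂_3, so H_2 = Z.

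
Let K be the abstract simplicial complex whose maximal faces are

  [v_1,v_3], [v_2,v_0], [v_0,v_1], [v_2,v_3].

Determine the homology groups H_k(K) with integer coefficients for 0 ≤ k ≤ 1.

We work with the vertex ordering v_0 < v_1 < v_2 < v_3. The simplices of K, each written with vertices in increasing order, are:

  0-simplices (4): [v_0], [v_1], [v_2], [v_3]
  1-simplices (4): [v_0,v_1], [v_0,v_2], [v_1,v_3], [v_2,v_3]

Hence C_0 ≅ Z^4, C_1 ≅ Z^4.

The boundary map ∂_1: C_1 → C_0 is given by ∂[p,q] = [q] − [p]. For instance
  ∂[v_2,v_3] = [v_3] − [v_2].
As a 4×4 matrix over Z this has rank 3, with invariant factors (1,1,1).

Now H_k = ker ∂_k / im ∂_{k+1}, so:

  H_0: rank C_0 − rank ∂_1 = 4 − 3 = 1, and the invariant factors of ∂_1 are all 1, so H_0 ≅ Z.
  H_1: rank ker ∂_1 − rank ∂_2 = (4 − 3) − 0 = 1, and there is no ∂_2, so H_1 ≅ Z.

H_0 ≅ Z,  H_1 ≅ Z.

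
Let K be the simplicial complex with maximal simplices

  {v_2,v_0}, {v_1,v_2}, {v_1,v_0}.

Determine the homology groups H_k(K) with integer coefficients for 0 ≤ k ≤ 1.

H_0 = Z,  H_1 = Z.

Take the total order v_0 < v_1 < v_2 on the vertex set. Then K (dimension 1) consists of the simplices:

  0-simplices (3): [v_0], [v_1], [v_2]
  1-simplices (3): [v_0,v_1], [v_0,v_2], [v_1,v_2]

giving chain groups C_0 ≅ Z^3, C_1 ≅ Z^3.

∂_1: C_1 → C_0 maps an edge to its endpoints' difference, ∂[p,q] = q − p. For instance
  ∂[v_0,v_2] = [v_2] − [v_0].
The resulting 3×3 matrix has rank 2, and its Smith normal form has invariant factors (1,1).

Now H_k = ker ∂_k / im ∂_{k+1}, so:

  H_0: rank C_0 − rank ∂_1 = 3 − 2 = 1, and the invariant factors of ∂_1 are all 1, so H_0 ≅ Z.
  H_1: rank ker ∂_1 − rank ∂_2 = (3 − 2) − 0 = 1, and there is no ∂_2, so H_1 ≅ Z.

As a check, the Euler characteristic is 3 − 3 = 0, which agrees with 1 − 1 = 0.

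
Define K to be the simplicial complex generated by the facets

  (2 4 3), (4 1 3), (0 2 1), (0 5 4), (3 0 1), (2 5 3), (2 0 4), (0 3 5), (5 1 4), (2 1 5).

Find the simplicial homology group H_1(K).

Take the total order 0 < 1 < 2 < 3 < 4 < 5 on the vertex set. Then K (dimension 2) consists of the simplices:

  0-simplices (6): [0], [1], [2], [3], [4], [5]
  1-simplices (15): [0,1], [0,2], [0,3], [0,4], [0,5], [1,2], [1,3], [1,4], [1,5], [2,3], [2,4], [2,5], [3,4], [3,5], [4,5]
  2-simplices (10): [0,1,2], [0,1,3], [0,2,4], [0,3,5], [0,4,5], [1,2,5], [1,3,4], [1,4,5], [2,3,4], [2,3,5]

so the chain groups are C_0 ≅ Z^6, C_1 ≅ Z^15, C_2 ≅ Z^10.

The boundary map ∂_1: C_1 → C_0 sends each edge [p,q] (with p < q) to q − p. For instance
  ∂[0,2] = [2] − [0].
The resulting 6×15 matrix has rank 5, and its Smith normal form has invariant factors (1,1,1,1,1).

Boundary ∂_2: C_2 → C_1 maps a triangle to the signed sum of its edges. For instance
  ∂[2,3,5] = [3,5] − [2,5] + [2,3],
  ∂[1,3,4] = [3,4] − [1,4] + [1,3].
This gives a 15×10 integer matrix of rank 10; reducing to Smith normal form yields diagonal entries (1,1,1,1,1,1,1,1,1,2).

Reading off H_k = ker ∂_k / im ∂_{k+1}:

  H_1: rank ker ∂_1 − rank ∂_2 = (15 − 5) − 10 = 0, and ∂_2 has invariant factor 2 > 1, so H_1 = Z/2Z.

(K is a triangulation of the real projective plane RP^2.)

H_1 ≅ Z/2Z.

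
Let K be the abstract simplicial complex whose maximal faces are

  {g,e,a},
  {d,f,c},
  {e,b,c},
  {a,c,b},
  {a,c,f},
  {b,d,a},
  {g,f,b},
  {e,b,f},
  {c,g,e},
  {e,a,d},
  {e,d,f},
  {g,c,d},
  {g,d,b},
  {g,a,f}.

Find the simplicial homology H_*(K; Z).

Order the vertices as a < b < c < d < e < f < g. Listing each simplex with vertices in this order, K has dimension 2 with simplices:

  0-simplices (7): a, b, c, d, e, f, g
  1-simplices (21): ab, ac, ad, ae, af, ag, bc, bd, be, bf, bg, cd, ce, cf, cg, de, df, dg, ef, eg, fg
  2-simplices (14): abc, abd, acf, ade, aeg, afg, bce, bdg, bef, bfg, cdf, cdg, ceg, def

giving chain groups C_0 ≅ Z^7, C_1 ≅ Z^21, C_2 ≅ Z^14.

Boundary ∂_1: C_1 → C_0 is given by ∂[p,q] = [q] − [p]. For instance
  ∂bg = g − b.
The resulting 7×21 matrix has rank 6, and its Smith normal form has invariant factors (1,1,1,1,1,1).

The boundary map ∂_2: C_2 → C_1 sends each 2-simplex [p,q,r] to [q,r] − [p,r] + [p,q]. For instance
  ∂cdf = df − cf + cd,
  ∂bce = ce − be + bc.
The 21×14 boundary matrix has rank 13 and Smith normal form diag(1,1,1,1,1,1,1,1,1,1,1,1,1).

Now H_k = ker ∂_k / im ∂_{k+1}, so:

  H_0: rank C_0 − rank ∂_1 = 7 − 6 = 1, and the invariant factors of ∂_1 are all 1, so H_0 = Z.
  H_1: rank ker ∂_1 − rank ∂_2 = (21 − 6) − 13 = 2, and the invariant factors of ∂_2 are all 1, so H_1 = Z^2.
  H_2: rank ker ∂_2 − rank ∂_3 = (14 − 13) − 0 = 1, and there is no ∂_3, so H_2 = Z.

H_0 = Z,  H_1 = Z^2,  H_2 = Z.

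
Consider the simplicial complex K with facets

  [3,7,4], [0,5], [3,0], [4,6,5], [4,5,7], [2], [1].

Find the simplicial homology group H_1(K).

H_1 = Z.

Order the vertices as 0 < 1 < 2 < 3 < 4 < 5 < 6 < 7. Listing each simplex with vertices in this order, K has dimension 2 with simplices:

  0-simplices (8): [0], [1], [2], [3], [4], [5], [6], [7]
  1-simplices (9): [0,3], [0,5], [3,4], [3,7], [4,5], [4,6], [4,7], [5,6], [5,7]
  2-simplices (3): [3,4,7], [4,5,6], [4,5,7]

giving chain groups C_0 ≅ Z^8, C_1 ≅ Z^9, C_2 ≅ Z^3.

The boundary map ∂_1: C_1 → C_0 is given by ∂[p,q] = [q] − [p]. For instance
  ∂[4,7] = [7] − [4].
This gives a 8×9 integer matrix of rank 5; reducing to Smith normal form yields diagonal entries (1,1,1,1,1).

∂_2: C_2 → C_1 acts by ∂[p,q,r] = [q,r] − [p,r] + [p,q]. For instance
  ∂[3,4,7] = [4,7] − [3,7] + [3,4],
  ∂[4,5,6] = [5,6] − [4,6] + [4,5].
This gives a 9×3 integer matrix of rank 3; reducing to Smith normal form yields diagonal entries (1,1,1).

Reading off H_k = ker ∂_k / im ∂_{k+1}:

  H_1: rank ker ∂_1 − rank ∂_2 = (9 − 5) − 3 = 1, and the invariant factors of ∂_2 are all 1, so H_1 ≅ Z.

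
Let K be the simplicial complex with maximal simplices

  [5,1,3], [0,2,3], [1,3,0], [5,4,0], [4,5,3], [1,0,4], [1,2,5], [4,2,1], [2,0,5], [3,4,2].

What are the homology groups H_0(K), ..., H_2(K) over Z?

K has 6 vertices, 15 edges, 10 triangles.
rank ∂_0 = 0, rank ∂_1 = 5 ⇒ b_0 = 6 − 0 − 5 = 1; all invariant factors of ∂_1 are 1 so no torsion. So H_0 ≅ Z.
rank ∂_1 = 5, rank ∂_2 = 10 ⇒ b_1 = 15 − 5 − 10 = 0; ∂_2 has invariant factor(s) [2] giving torsion. So H_1 ≅ Z/2.
rank ∂_2 = 10, rank ∂_3 = 0 ⇒ b_2 = 10 − 10 − 0 = 0. So H_2 ≅ 0.

H_0 ≅ Z,  H_1 ≅ Z/2,  H_2 = 0.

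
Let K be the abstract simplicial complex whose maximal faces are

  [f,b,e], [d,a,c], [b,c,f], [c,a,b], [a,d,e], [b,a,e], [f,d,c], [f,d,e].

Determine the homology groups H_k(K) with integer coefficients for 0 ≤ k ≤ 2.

We work with the vertex ordering a < b < c < d < e < f. The simplices of K, each written with vertices in increasing order, are:

  0-simplices (6): a, b, c, d, e, f
  1-simplices (12): ab, ac, ad, ae, bc, be, bf, cd, cf, de, df, ef
  2-simplices (8): abc, abe, acd, ade, bcf, bef, cdf, def

so the chain groups are C_0 ≅ Z^6, C_1 ≅ Z^12, C_2 ≅ Z^8.

∂_1: C_1 → C_0 maps an edge to its endpoints' difference, ∂[p,q] = q − p. For instance
  ∂ac = c − a.
The resulting 6×12 matrix has rank 5, and its Smith normal form has invariant factors (1,1,1,1,1).

Boundary ∂_2: C_2 → C_1 maps a triangle to the signed sum of its edges. For instance
  ∂abc = bc − ac + ab,
  ∂bcf = cf − bf + bc.
As a 12×8 matrix over Z this has rank 7, with invariant factors (1,1,1,1,1,1,1).

From H_k ≅ ker(∂_k) / im(∂_{k+1}) we obtain:

  H_0: rank C_0 − rank ∂_1 = 6 − 5 = 1, and the invariant factors of ∂_1 are all 1, so H_0 = Z.
  H_1: rank ker ∂_1 − rank ∂_2 = (12 − 5) − 7 = 0, and the invariant factors of ∂_2 are all 1, so H_1 = 0.
  H_2: rank ker ∂_2 − rank ∂_3 = (8 − 7) − 0 = 1, and there is no ∂_3, so H_2 = Z.

As a check, the Euler characteristic is 6 − 12 + 8 = 2, which agrees with 1 − 0 + 1 = 2.
(K is a triangulation of the 2-sphere S^2.)

H_0 ≅ Z,  H_1 = 0,  H_2 ≅ Z.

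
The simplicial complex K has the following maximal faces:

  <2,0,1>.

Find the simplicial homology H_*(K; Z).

We work with the vertex ordering 0 < 1 < 2. The simplices of K, each written with vertices in increasing order, are:

  0-simplices (3): [0], [1], [2]
  1-simplices (3): [0,1], [0,2], [1,2]
  2-simplices (1): [0,1,2]

giving chain groups C_0 ≅ Z^3, C_1 ≅ Z^3, C_2 ≅ Z^1.

The boundary map ∂_1: C_1 → C_0 sends each edge [p,q] (with p < q) to q − p.
The resulting 3×3 matrix has rank 2, and its Smith normal form has invariant factors (1,1).

Boundary ∂_2: C_2 → C_1 acts by ∂[p,q,r] = [q,r] − [p,r] + [p,q]. For instance
  ∂[0,1,2] = [1,2] − [0,2] + [0,1].
The resulting 3×1 matrix has rank 1, and its Smith normal form has invariant factors (1).

Computing H_k = (kernel of ∂_k) / (image of ∂_{k+1}):

  H_0: rank C_0 − rank ∂_1 = 3 − 2 = 1, and the invariant factors of ∂_1 are all 1, so H_0 ≅ Z.
  H_1: rank ker ∂_1 − rank ∂_2 = (3 − 2) − 1 = 0, and the invariant factors of ∂_2 are all 1, so H_1 ≅ 0.
  H_2: rank ker ∂_2 − rank ∂_3 = (1 − 1) − 0 = 0, and there is no ∂_3, so H_2 ≅ 0.

As a check, the Euler characteristic is 3 − 3 + 1 = 1, which agrees with 1 − 0 + 0 = 1.

H_0 ≅ Z,  H_1 = 0,  H_2 = 0.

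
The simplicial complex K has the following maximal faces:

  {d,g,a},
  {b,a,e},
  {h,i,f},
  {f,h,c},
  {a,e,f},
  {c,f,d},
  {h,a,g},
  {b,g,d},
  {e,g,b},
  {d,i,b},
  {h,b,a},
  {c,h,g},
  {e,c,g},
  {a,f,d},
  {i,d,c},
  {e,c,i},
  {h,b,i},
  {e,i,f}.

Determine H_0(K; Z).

H_0 = Z.

Take the total order a < b < c < d < e < f < g < h < i on the vertex set. Then K (dimension 2) consists of the simplices:

  0-simplices (9): a, b, c, d, e, f, g, h, i
  1-simplices (27): ab, ad, ae, af, ag, ah, bd, be, bg, bh, bi, cd, ce, cf, cg, ch, ci, df, dg, di, ef, eg, ei, fh, fi, gh, hi
  2-simplices (18): abe, abh, adf, adg, aef, agh, bdg, bdi, beg, bhi, cdf, cdi, ceg, cei, cfh, cgh, efi, fhi

so the chain groups are C_0 ≅ Z^9, C_1 ≅ Z^27, C_2 ≅ Z^18.

The boundary map ∂_1: C_1 → C_0 maps an edge to its endpoints' difference, ∂[p,q] = q − p.
This gives a 9×27 integer matrix of rank 8; reducing to Smith normal form yields diagonal entries (1,1,1,1,1,1,1,1).

Boundary ∂_2: C_2 → C_1 sends each 2-simplex [p,q,r] to [q,r] − [p,r] + [p,q]. For instance
  ∂cgh = gh − ch + cg,
  ∂abe = be − ae + ab.
The 27×18 boundary matrix has rank 18 and Smith normal form diag(1,1,1,1,1,1,1,1,1,1,1,1,1,1,1,1,1,2).

Reading off H_k = ker ∂_k / im ∂_{k+1}:

  H_0: rank C_0 − rank ∂_1 = 9 − 8 = 1, and the invariant factors of ∂_1 are all 1, so H_0 ≅ Z.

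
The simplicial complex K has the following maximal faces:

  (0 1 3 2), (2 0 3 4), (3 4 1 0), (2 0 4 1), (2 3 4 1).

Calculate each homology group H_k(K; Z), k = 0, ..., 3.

H_0 ≅ Z,  H_1 = 0,  H_2 = 0,  H_3 ≅ Z.

We work with the vertex ordering 0 < 1 < 2 < 3 < 4. The simplices of K, each written with vertices in increasing order, are:

  0-simplices (5): [0], [1], [2], [3], [4]
  1-simplices (10): [0,1], [0,2], [0,3], [0,4], [1,2], [1,3], [1,4], [2,3], [2,4], [3,4]
  2-simplices (10): [0,1,2], [0,1,3], [0,1,4], [0,2,3], [0,2,4], [0,3,4], [1,2,3], [1,2,4], [1,3,4], [2,3,4]
  3-simplices (5): [0,1,2,3], [0,1,2,4], [0,1,3,4], [0,2,3,4], [1,2,3,4]

Hence C_0 ≅ Z^5, C_1 ≅ Z^10, C_2 ≅ Z^10, C_3 ≅ Z^5.

∂_1: C_1 → C_0 is given by ∂[p,q] = [q] − [p].
As a 5×10 matrix over Z this has rank 4, with invariant factors (1,1,1,1).

∂_2: C_2 → C_1 acts by ∂[p,q,r] = [q,r] − [p,r] + [p,q]. For instance
  ∂[0,1,2] = [1,2] − [0,2] + [0,1],
  ∂[0,1,4] = [1,4] − [0,4] + [0,1].
This gives a 10×10 integer matrix of rank 6; reducing to Smith normal form yields diagonal entries (1,1,1,1,1,1).

The boundary map ∂_3: C_3 → C_2 sends each 3-simplex σ to the alternating sum Σ_i (−1)^i (σ with its i-th vertex removed). For instance
  ∂[0,1,2,3] = [1,2,3] − [0,2,3] + [0,1,3] − [0,1,2],
  ∂[0,1,3,4] = [1,3,4] − [0,3,4] + [0,1,4] − [0,1,3].
The resulting 10×5 matrix has rank 4, and its Smith normal form has invariant factors (1,1,1,1).

Reading off H_k = ker ∂_k / im ∂_{k+1}:

  H_0: rank C_0 − rank ∂_1 = 5 − 4 = 1, and the invariant factors of ∂_1 are all 1, so H_0 = Z.
  H_1: rank ker ∂_1 − rank ∂_2 = (10 − 4) − 6 = 0, and the invariant factors of ∂_2 are all 1, so H_1 = 0.
  H_2: rank ker ∂_2 − rank ∂_3 = (10 − 6) − 4 = 0, and the invariant factors of ∂_3 are all 1, so H_2 = 0.
  H_3: rank ker ∂_3 − rank ∂_4 = (5 − 4) − 0 = 1, and there is no ∂_4, so H_3 = Z.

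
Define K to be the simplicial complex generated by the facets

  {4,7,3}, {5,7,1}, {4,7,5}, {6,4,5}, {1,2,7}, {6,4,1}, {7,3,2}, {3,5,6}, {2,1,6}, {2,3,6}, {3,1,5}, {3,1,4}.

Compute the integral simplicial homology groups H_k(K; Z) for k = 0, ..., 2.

H_0 ≅ Z,  H_1 ≅ Z_2,  H_2 = 0.

Order the vertices as 1 < 2 < 3 < 4 < 5 < 6 < 7. Listing each simplex with vertices in this order, K has dimension 2 with simplices:

  0-simplices (7): [1], [2], [3], [4], [5], [6], [7]
  1-simplices (18): [1,2], [1,3], [1,4], [1,5], [1,6], [1,7], [2,3], [2,6], [2,7], [3,4], [3,5], [3,6], [3,7], [4,5], [4,6], [4,7], [5,6], [5,7]
  2-simplices (12): [1,2,6], [1,2,7], [1,3,4], [1,3,5], [1,4,6], [1,5,7], [2,3,6], [2,3,7], [3,4,7], [3,5,6], [4,5,6], [4,5,7]

so the chain groups are C_0 ≅ Z^7, C_1 ≅ Z^18, C_2 ≅ Z^12.

Boundary ∂_1: C_1 → C_0 is given by ∂[p,q] = [q] − [p]. For instance
  ∂[5,6] = [6] − [5].
The 7×18 boundary matrix has rank 6 and Smith normal form diag(1,1,1,1,1,1).

The boundary map ∂_2: C_2 → C_1 sends each 2-simplex [p,q,r] to [q,r] − [p,r] + [p,q]. For instance
  ∂[2,3,7] = [3,7] − [2,7] + [2,3],
  ∂[3,4,7] = [4,7] − [3,7] + [3,4].
As a 18×12 matrix over Z this has rank 12, with invariant factors (1,1,1,1,1,1,1,1,1,1,1,2).

Reading off H_k = ker ∂_k / im ∂_{k+1}:

  H_0: rank C_0 − rank ∂_1 = 7 − 6 = 1, and the invariant factors of ∂_1 are all 1, so H_0 ≅ Z.
  H_1: rank ker ∂_1 − rank ∂_2 = (18 − 6) − 12 = 0, and ∂_2 has invariant factor 2 > 1, so H_1 ≅ Z_2.
  H_2: rank ker ∂_2 − rank ∂_3 = (12 − 12) − 0 = 0, and there is no ∂_3, so H_2 ≅ 0.

As a check, the Euler characteristic is 7 − 18 + 12 = 1, which agrees with 1 − 0 + 0 = 1.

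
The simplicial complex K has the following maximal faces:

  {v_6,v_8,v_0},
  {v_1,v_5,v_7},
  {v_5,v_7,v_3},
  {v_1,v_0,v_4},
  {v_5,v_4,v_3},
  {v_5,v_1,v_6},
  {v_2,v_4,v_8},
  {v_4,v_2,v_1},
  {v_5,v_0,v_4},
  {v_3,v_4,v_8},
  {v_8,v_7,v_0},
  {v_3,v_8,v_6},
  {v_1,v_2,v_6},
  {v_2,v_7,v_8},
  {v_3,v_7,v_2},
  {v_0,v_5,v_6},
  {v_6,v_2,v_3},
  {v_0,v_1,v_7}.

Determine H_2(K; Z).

Fix the vertex order v_0 < v_1 < v_2 < v_3 < v_4 < v_5 < v_6 < v_7 < v_8 and write every simplex with vertices in increasing order. Then dim K = 2 and the simplices of K are:

  0-simplices (9): [v_0], [v_1], [v_2], [v_3], [v_4], [v_5], [v_6], [v_7], [v_8]
  1-simplices (27): (27 of them)
  2-simplices (18): (18 of them)

Hence C_0 ≅ Z^9, C_1 ≅ Z^27, C_2 ≅ Z^18.

The boundary map ∂_1: C_1 → C_0 is given by ∂[p,q] = [q] − [p]. For instance
  ∂[v_4,v_8] = [v_8] − [v_4].
This gives a 9×27 integer matrix of rank 8; reducing to Smith normal form yields diagonal entries (1,1,1,1,1,1,1,1).

Boundary ∂_2: C_2 → C_1 acts by ∂[p,q,r] = [q,r] − [p,r] + [p,q]. For instance
  ∂[v_0,v_4,v_5] = [v_4,v_5] − [v_0,v_5] + [v_0,v_4],
  ∂[v_2,v_3,v_6] = [v_3,v_6] − [v_2,v_6] + [v_2,v_3].
This gives a 27×18 integer matrix of rank 18; reducing to Smith normal form yields diagonal entries (1,1,1,1,1,1,1,1,1,1,1,1,1,1,1,1,1,2).

Computing H_k = (kernel of ∂_k) / (image of ∂_{k+1}):

  H_2: rank ker ∂_2 − rank ∂_3 = (18 − 18) − 0 = 0, and there is no ∂_3, so H_2 = 0.

H_2 = 0.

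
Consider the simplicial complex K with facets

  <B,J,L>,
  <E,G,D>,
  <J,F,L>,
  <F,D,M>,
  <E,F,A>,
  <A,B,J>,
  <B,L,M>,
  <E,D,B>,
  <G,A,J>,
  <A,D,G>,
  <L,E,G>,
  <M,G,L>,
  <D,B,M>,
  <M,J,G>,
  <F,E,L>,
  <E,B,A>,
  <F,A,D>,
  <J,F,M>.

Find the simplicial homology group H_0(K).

We work with the vertex ordering A < B < D < E < F < G < J < L < M. The simplices of K, each written with vertices in increasing order, are:

  0-simplices (9): A, B, D, E, F, G, J, L, M
  1-simplices (27): AB, AD, AE, AF, AG, AJ, BD, BE, BJ, BL, BM, DE, DF, DG, DM, EF, EG, EL, FJ, FL, FM, GJ, GL, GM, JL, JM, LM
  2-simplices (18): ABE, ABJ, ADF, ADG, AEF, AGJ, BDE, BDM, BJL, BLM, DEG, DFM, EFL, EGL, FJL, FJM, GJM, GLM

giving chain groups C_0 ≅ Z^9, C_1 ≅ Z^27, C_2 ≅ Z^18.

The boundary map ∂_1: C_1 → C_0 maps an edge to its endpoints' difference, ∂[p,q] = q − p. For instance
  ∂BJ = J − B.
As a 9×27 matrix over Z this has rank 8, with invariant factors (1,1,1,1,1,1,1,1).

∂_2: C_2 → C_1 acts by ∂[p,q,r] = [q,r] − [p,r] + [p,q]. For instance
  ∂AEF = EF − AF + AE,
  ∂FJL = JL − FL + FJ.
The 27×18 boundary matrix has rank 18 and Smith normal form diag(1,1,1,1,1,1,1,1,1,1,1,1,1,1,1,1,1,2).

From H_k ≅ ker(∂_k) / im(∂_{k+1}) we obtain:

  H_0: rank C_0 − rank ∂_1 = 9 − 8 = 1, and the invariant factors of ∂_1 are all 1, so H_0 ≅ Z.

H_0 ≅ Z.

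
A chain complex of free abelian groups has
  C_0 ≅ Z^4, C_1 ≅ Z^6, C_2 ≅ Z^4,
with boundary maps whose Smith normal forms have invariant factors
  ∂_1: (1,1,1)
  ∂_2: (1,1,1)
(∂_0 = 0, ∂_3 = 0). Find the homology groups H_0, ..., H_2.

H_0 = Z,  H_1 = 0,  H_2 = Z.

H_0: b_0 = 4 − 0 − 3 = 1; torsion from ∂_1 factors > 1: none. So H_0 = Z.
H_1: b_1 = 6 − 3 − 3 = 0; torsion from ∂_2 factors > 1: none. So H_1 = 0.
H_2: b_2 = 4 − 3 − 0 = 1; torsion from ∂_3 factors > 1: none. So H_2 = Z.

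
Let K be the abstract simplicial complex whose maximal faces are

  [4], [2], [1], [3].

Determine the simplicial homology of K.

H_0 ≅ Z^4.

Order the vertices as 1 < 2 < 3 < 4. Listing each simplex with vertices in this order, K has dimension 0 with simplices:

  0-simplices (4): [1], [2], [3], [4]

Hence C_0 ≅ Z^4.

Now H_k = ker ∂_k / im ∂_{k+1}, so:

  H_0: rank C_0 − rank ∂_1 = 4 − 0 = 4, and there is no ∂_1, so H_0 ≅ Z^4.

(K is a triangulation of a set of 4 points.)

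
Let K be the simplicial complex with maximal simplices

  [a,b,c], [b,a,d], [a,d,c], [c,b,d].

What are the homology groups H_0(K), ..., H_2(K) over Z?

H_0 ≅ Z,  H_1 = 0,  H_2 ≅ Z.

Order the vertices as a < b < c < d. Listing each simplex with vertices in this order, K has dimension 2 with simplices:

  0-simplices (4): a, b, c, d
  1-simplices (6): ab, ac, ad, bc, bd, cd
  2-simplices (4): abc, abd, acd, bcd

Hence C_0 ≅ Z^4, C_1 ≅ Z^6, C_2 ≅ Z^4.

The boundary map ∂_1: C_1 → C_0 sends each edge [p,q] (with p < q) to q − p.
As a 4×6 matrix over Z this has rank 3, with invariant factors (1,1,1).

∂_2: C_2 → C_1 maps a triangle to the signed sum of its edges. For instance
  ∂bcd = cd − bd + bc,
  ∂abc = bc − ac + ab.
This gives a 6×4 integer matrix of rank 3; reducing to Smith normal form yields diagonal entries (1,1,1).

Computing H_k = (kernel of ∂_k) / (image of ∂_{k+1}):

  H_0: rank C_0 − rank ∂_1 = 4 − 3 = 1, and the invariant factors of ∂_1 are all 1, so H_0 = Z.
  H_1: rank ker ∂_1 − rank ∂_2 = (6 − 3) − 3 = 0, and the invariant factors of ∂_2 are all 1, so H_1 = 0.
  H_2: rank ker ∂_2 − rank ∂_3 = (4 − 3) − 0 = 1, and there is no ∂_3, so H_2 = Z.

As a check, the Euler characteristic is 4 − 6 + 4 = 2, which agrees with 1 − 0 + 1 = 2.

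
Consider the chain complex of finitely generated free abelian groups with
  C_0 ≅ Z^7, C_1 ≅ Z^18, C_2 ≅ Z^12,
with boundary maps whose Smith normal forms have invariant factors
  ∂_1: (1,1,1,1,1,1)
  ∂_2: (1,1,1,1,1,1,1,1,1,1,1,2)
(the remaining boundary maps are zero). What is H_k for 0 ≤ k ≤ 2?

H_0: b_0 = 7 − 0 − 6 = 1; torsion from ∂_1 factors > 1: none. So H_0 ≅ Z.
H_1: b_1 = 18 − 6 − 12 = 0; torsion from ∂_2 factors > 1: [2]. So H_1 ≅ Z/2Z.
H_2: b_2 = 12 − 12 − 0 = 0; torsion from ∂_3 factors > 1: none. So H_2 ≅ 0.

H_0 ≅ Z,  H_1 ≅ Z/2Z,  H_2 = 0.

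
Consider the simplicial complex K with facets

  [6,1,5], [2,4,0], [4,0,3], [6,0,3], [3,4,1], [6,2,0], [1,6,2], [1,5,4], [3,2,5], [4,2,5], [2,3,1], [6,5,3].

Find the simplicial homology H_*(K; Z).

H_0 ≅ Z,  H_1 ≅ Z/2,  H_2 = 0.

We work with the vertex ordering 0 < 1 < 2 < 3 < 4 < 5 < 6. The simplices of K, each written with vertices in increasing order, are:

  0-simplices (7): [0], [1], [2], [3], [4], [5], [6]
  1-simplices (18): [0,2], [0,3], [0,4], [0,6], [1,2], [1,3], [1,4], [1,5], [1,6], [2,3], [2,4], [2,5], [2,6], [3,4], [3,5], [3,6], [4,5], [5,6]
  2-simplices (12): [0,2,4], [0,2,6], [0,3,4], [0,3,6], [1,2,3], [1,2,6], [1,3,4], [1,4,5], [1,5,6], [2,3,5], [2,4,5], [3,5,6]

so the chain groups are C_0 ≅ Z^7, C_1 ≅ Z^18, C_2 ≅ Z^12.

Boundary ∂_1: C_1 → C_0 sends each edge [p,q] (with p < q) to q − p.
The resulting 7×18 matrix has rank 6, and its Smith normal form has invariant factors (1,1,1,1,1,1).

Boundary ∂_2: C_2 → C_1 acts by ∂[p,q,r] = [q,r] − [p,r] + [p,q]. For instance
  ∂[1,4,5] = [4,5] − [1,5] + [1,4],
  ∂[0,3,4] = [3,4] − [0,4] + [0,3].
The resulting 18×12 matrix has rank 12, and its Smith normal form has invariant factors (1,1,1,1,1,1,1,1,1,1,1,2).

Reading off H_k = ker ∂_k / im ∂_{k+1}:

  H_0: rank C_0 − rank ∂_1 = 7 − 6 = 1, and the invariant factors of ∂_1 are all 1, so H_0 ≅ Z.
  H_1: rank ker ∂_1 − rank ∂_2 = (18 − 6) − 12 = 0, and ∂_2 has invariant factor 2 > 1, so H_1 ≅ Z/2.
  H_2: rank ker ∂_2 − rank ∂_3 = (12 − 12) − 0 = 0, and there is no ∂_3, so H_2 ≅ 0.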